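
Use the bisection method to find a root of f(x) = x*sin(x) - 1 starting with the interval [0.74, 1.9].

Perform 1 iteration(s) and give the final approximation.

f(x) = x*sin(x) - 1
Initial interval: [0.74, 1.9]

Iteration 1:
  c_1 = (0.740000 + 1.900000)/2 = 1.320000
  f(c_1) = f(1.320000) = 0.278704
  f(a) × f(c) < 0, new interval: [0.740000, 1.320000]

After 1 iteration(s), the approximation is c_1 = 1.320000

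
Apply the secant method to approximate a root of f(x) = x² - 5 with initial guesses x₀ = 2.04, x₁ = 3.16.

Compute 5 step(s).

f(x) = x² - 5
x₀ = 2.04, x₁ = 3.16

Secant formula: x_{n+1} = x_n - f(x_n)(x_n - x_{n-1})/(f(x_n) - f(x_{n-1}))

Iteration 1:
  f(2.040000) = -0.838400
  f(3.160000) = 4.985600
  x_2 = 3.160000 - 4.985600×(3.160000 - 2.040000)/(4.985600 - (-0.838400))
       = 2.201231
Iteration 2:
  f(3.160000) = 4.985600
  f(2.201231) = -0.154583
  x_3 = 2.201231 - (-0.154583)×(2.201231 - 3.160000)/(-0.154583 - 4.985600)
       = 2.230064
Iteration 3:
  f(2.201231) = -0.154583
  f(2.230064) = -0.026813
  x_4 = 2.230064 - (-0.026813)×(2.230064 - 2.201231)/(-0.026813 - (-0.154583))
       = 2.236115
Iteration 4:
  f(2.230064) = -0.026813
  f(2.236115) = 0.000211
  x_5 = 2.236115 - 0.000211×(2.236115 - 2.230064)/(0.000211 - (-0.026813))
       = 2.236068
Iteration 5:
  f(2.236115) = 0.000211
  f(2.236068) = 0.000000
  x_6 = 2.236068 - 0.000000×(2.236068 - 2.236115)/(0.000000 - 0.000211)
       = 2.236068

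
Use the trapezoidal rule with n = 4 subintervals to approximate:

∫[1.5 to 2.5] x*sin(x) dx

f(x) = x*sin(x)
a = 1.5, b = 2.5, n = 4
h = (b - a)/n = 0.250000

Trapezoidal rule: (h/2)[f(x₀) + 2f(x₁) + 2f(x₂) + ... + f(xₙ)]

x_0 = 1.5000, f(x_0) = 1.496242, coefficient = 1
x_1 = 1.7500, f(x_1) = 1.721975, coefficient = 2
x_2 = 2.0000, f(x_2) = 1.818595, coefficient = 2
x_3 = 2.2500, f(x_3) = 1.750665, coefficient = 2
x_4 = 2.5000, f(x_4) = 1.496180, coefficient = 1

I ≈ (0.250000/2) × 13.574893 = 1.696862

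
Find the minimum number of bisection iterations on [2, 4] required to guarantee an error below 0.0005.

We need (b-a)/2^n ≤ 0.0005
(4 - 2)/2^n ≤ 0.0005
2/2^n ≤ 0.0005
2^n ≥ 4000
n ≥ log₂(4000) = 11.97
n ≥ 12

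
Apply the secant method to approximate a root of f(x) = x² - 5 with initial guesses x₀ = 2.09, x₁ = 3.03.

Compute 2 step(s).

f(x) = x² - 5
x₀ = 2.09, x₁ = 3.03

Secant formula: x_{n+1} = x_n - f(x_n)(x_n - x_{n-1})/(f(x_n) - f(x_{n-1}))

Iteration 1:
  f(2.090000) = -0.631900
  f(3.030000) = 4.180900
  x_2 = 3.030000 - 4.180900×(3.030000 - 2.090000)/(4.180900 - (-0.631900))
       = 2.213418
Iteration 2:
  f(3.030000) = 4.180900
  f(2.213418) = -0.100781
  x_3 = 2.213418 - (-0.100781)×(2.213418 - 3.030000)/(-0.100781 - 4.180900)
       = 2.232638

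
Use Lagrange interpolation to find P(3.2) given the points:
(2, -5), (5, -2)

Lagrange interpolation formula:
P(x) = Σ yᵢ × Lᵢ(x)
where Lᵢ(x) = Π_{j≠i} (x - xⱼ)/(xᵢ - xⱼ)

L_0(3.2) = (3.2 - 5)/(2 - 5) = 0.600000
L_1(3.2) = (3.2 - 2)/(5 - 2) = 0.400000

P(3.2) = (-5)×L_0(3.2) + (-2)×L_1(3.2)
P(3.2) = -3.800000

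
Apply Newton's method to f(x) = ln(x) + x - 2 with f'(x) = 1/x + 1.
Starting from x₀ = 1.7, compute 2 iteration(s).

f(x) = ln(x) + x - 2
f'(x) = 1/x + 1
x₀ = 1.7

Newton-Raphson formula: x_{n+1} = x_n - f(x_n)/f'(x_n)

Iteration 1:
  f(1.700000) = 0.230628
  f'(1.700000) = 1.588235
  x_1 = 1.700000 - 0.230628/1.588235 = 1.554790
Iteration 2:
  f(1.554790) = -0.003870
  f'(1.554790) = 1.643174
  x_2 = 1.554790 - (-0.003870)/1.643174 = 1.557145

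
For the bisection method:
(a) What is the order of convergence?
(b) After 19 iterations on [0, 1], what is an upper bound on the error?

(a) Bisection has linear (order 1) convergence; the error is halved each step.

(b) Error bound = (b-a)/2^n = (1 - 0)/2^{19}
    = 1/2^{19}

(a) 1 (linear); (b) error ≤ 1.91e-06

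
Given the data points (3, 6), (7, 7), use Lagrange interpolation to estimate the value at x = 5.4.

Lagrange interpolation formula:
P(x) = Σ yᵢ × Lᵢ(x)
where Lᵢ(x) = Π_{j≠i} (x - xⱼ)/(xᵢ - xⱼ)

L_0(5.4) = (5.4 - 7)/(3 - 7) = 0.400000
L_1(5.4) = (5.4 - 3)/(7 - 3) = 0.600000

P(5.4) = 6×L_0(5.4) + 7×L_1(5.4)
P(5.4) = 6.600000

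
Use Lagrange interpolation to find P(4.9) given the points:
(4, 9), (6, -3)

Lagrange interpolation formula:
P(x) = Σ yᵢ × Lᵢ(x)
where Lᵢ(x) = Π_{j≠i} (x - xⱼ)/(xᵢ - xⱼ)

L_0(4.9) = (4.9 - 6)/(4 - 6) = 0.550000
L_1(4.9) = (4.9 - 4)/(6 - 4) = 0.450000

P(4.9) = 9×L_0(4.9) + (-3)×L_1(4.9)
P(4.9) = 3.600000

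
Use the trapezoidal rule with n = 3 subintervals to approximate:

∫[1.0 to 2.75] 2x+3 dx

f(x) = 2x+3
a = 1.0, b = 2.75, n = 3
h = (b - a)/n = 0.583333

Trapezoidal rule: (h/2)[f(x₀) + 2f(x₁) + 2f(x₂) + ... + f(xₙ)]

x_0 = 1.0000, f(x_0) = 5.000000, coefficient = 1
x_1 = 1.5833, f(x_1) = 6.166667, coefficient = 2
x_2 = 2.1667, f(x_2) = 7.333333, coefficient = 2
x_3 = 2.7500, f(x_3) = 8.500000, coefficient = 1

I ≈ (0.583333/2) × 40.500000 = 11.812500
Exact value: 11.812500
Error: 0.000000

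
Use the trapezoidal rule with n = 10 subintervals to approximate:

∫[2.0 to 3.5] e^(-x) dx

f(x) = e^(-x)
a = 2.0, b = 3.5, n = 10
h = (b - a)/n = 0.150000

Trapezoidal rule: (h/2)[f(x₀) + 2f(x₁) + 2f(x₂) + ... + f(xₙ)]

x_0 = 2.0000, f(x_0) = 0.135335, coefficient = 1
x_1 = 2.1500, f(x_1) = 0.116484, coefficient = 2
x_2 = 2.3000, f(x_2) = 0.100259, coefficient = 2
x_3 = 2.4500, f(x_3) = 0.086294, coefficient = 2
x_4 = 2.6000, f(x_4) = 0.074274, coefficient = 2
x_5 = 2.7500, f(x_5) = 0.063928, coefficient = 2
x_6 = 2.9000, f(x_6) = 0.055023, coefficient = 2
x_7 = 3.0500, f(x_7) = 0.047359, coefficient = 2
x_8 = 3.2000, f(x_8) = 0.040762, coefficient = 2
x_9 = 3.3500, f(x_9) = 0.035084, coefficient = 2
x_10 = 3.5000, f(x_10) = 0.030197, coefficient = 1

I ≈ (0.150000/2) × 1.404466 = 0.105335
Exact value: 0.105138
Error: 0.000197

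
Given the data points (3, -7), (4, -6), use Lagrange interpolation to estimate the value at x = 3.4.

Lagrange interpolation formula:
P(x) = Σ yᵢ × Lᵢ(x)
where Lᵢ(x) = Π_{j≠i} (x - xⱼ)/(xᵢ - xⱼ)

L_0(3.4) = (3.4 - 4)/(3 - 4) = 0.600000
L_1(3.4) = (3.4 - 3)/(4 - 3) = 0.400000

P(3.4) = (-7)×L_0(3.4) + (-6)×L_1(3.4)
P(3.4) = -6.600000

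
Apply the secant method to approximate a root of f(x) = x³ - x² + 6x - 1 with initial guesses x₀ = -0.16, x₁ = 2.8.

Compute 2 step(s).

f(x) = x³ - x² + 6x - 1
x₀ = -0.16, x₁ = 2.8

Secant formula: x_{n+1} = x_n - f(x_n)(x_n - x_{n-1})/(f(x_n) - f(x_{n-1}))

Iteration 1:
  f(-0.160000) = -1.989696
  f(2.800000) = 29.912000
  x_2 = 2.800000 - 29.912000×(2.800000 - (-0.160000))/(29.912000 - (-1.989696))
       = 0.024614
Iteration 2:
  f(2.800000) = 29.912000
  f(0.024614) = -0.852907
  x_3 = 0.024614 - (-0.852907)×(0.024614 - 2.800000)/(-0.852907 - 29.912000)
       = 0.101557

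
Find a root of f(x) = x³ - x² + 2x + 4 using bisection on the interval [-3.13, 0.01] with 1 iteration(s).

f(x) = x³ - x² + 2x + 4
Initial interval: [-3.13, 0.01]

Iteration 1:
  c_1 = (-3.130000 + 0.010000)/2 = -1.560000
  f(c_1) = f(-1.560000) = -5.350016
  f(a) × f(c) ≥ 0, new interval: [-1.560000, 0.010000]

After 1 iteration(s), the approximation is c_1 = -1.560000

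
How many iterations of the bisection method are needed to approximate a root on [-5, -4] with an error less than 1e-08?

We need (b-a)/2^n ≤ 1e-08
(-4 - (-5))/2^n ≤ 1e-08
1/2^n ≤ 1e-08
2^n ≥ 100000000
n ≥ log₂(100000000) = 26.58
n ≥ 27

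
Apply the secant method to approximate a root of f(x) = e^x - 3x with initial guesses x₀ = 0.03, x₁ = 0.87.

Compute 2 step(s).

f(x) = e^x - 3x
x₀ = 0.03, x₁ = 0.87

Secant formula: x_{n+1} = x_n - f(x_n)(x_n - x_{n-1})/(f(x_n) - f(x_{n-1}))

Iteration 1:
  f(0.030000) = 0.940455
  f(0.870000) = -0.223089
  x_2 = 0.870000 - (-0.223089)×(0.870000 - 0.030000)/(-0.223089 - 0.940455)
       = 0.708945
Iteration 2:
  f(0.870000) = -0.223089
  f(0.708945) = -0.094988
  x_3 = 0.708945 - (-0.094988)×(0.708945 - 0.870000)/(-0.094988 - (-0.223089))
       = 0.589521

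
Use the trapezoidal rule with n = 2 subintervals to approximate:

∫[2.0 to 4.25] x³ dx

f(x) = x³
a = 2.0, b = 4.25, n = 2
h = (b - a)/n = 1.125000

Trapezoidal rule: (h/2)[f(x₀) + 2f(x₁) + 2f(x₂) + ... + f(xₙ)]

x_0 = 2.0000, f(x_0) = 8.000000, coefficient = 1
x_1 = 3.1250, f(x_1) = 30.517578, coefficient = 2
x_2 = 4.2500, f(x_2) = 76.765625, coefficient = 1

I ≈ (1.125000/2) × 145.800781 = 82.012939
Exact value: 77.563477
Error: 4.449463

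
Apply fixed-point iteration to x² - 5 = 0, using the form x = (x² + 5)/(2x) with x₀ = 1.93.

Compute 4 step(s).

Equation: x² - 5 = 0
Fixed-point form: x = (x² + 5)/(2x)
x₀ = 1.93

x_1 = g(1.930000) = 2.260337
x_2 = g(2.260337) = 2.236198
x_3 = g(2.236198) = 2.236068
x_4 = g(2.236068) = 2.236068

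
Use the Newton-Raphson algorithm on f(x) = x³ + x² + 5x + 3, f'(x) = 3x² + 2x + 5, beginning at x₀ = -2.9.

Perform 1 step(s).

f(x) = x³ + x² + 5x + 3
f'(x) = 3x² + 2x + 5
x₀ = -2.9

Newton-Raphson formula: x_{n+1} = x_n - f(x_n)/f'(x_n)

Iteration 1:
  f(-2.900000) = -27.479000
  f'(-2.900000) = 24.430000
  x_1 = -2.900000 - (-27.479000)/24.430000 = -1.775194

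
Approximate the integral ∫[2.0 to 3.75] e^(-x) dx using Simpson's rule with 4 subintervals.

f(x) = e^(-x)
a = 2.0, b = 3.75, n = 4
h = (b - a)/n = 0.437500

Simpson's rule: (h/3)[f(x₀) + 4f(x₁) + 2f(x₂) + ... + f(xₙ)]

x_0 = 2.0000, f(x_0) = 0.135335, coefficient = 1
x_1 = 2.4375, f(x_1) = 0.087379, coefficient = 4
x_2 = 2.8750, f(x_2) = 0.056416, coefficient = 2
x_3 = 3.3125, f(x_3) = 0.036425, coefficient = 4
x_4 = 3.7500, f(x_4) = 0.023518, coefficient = 1

I ≈ (0.437500/3) × 0.766901 = 0.111840
Exact value: 0.111818
Error: 0.000022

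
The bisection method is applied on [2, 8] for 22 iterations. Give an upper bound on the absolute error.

Bisection error bound: |error| ≤ (b-a)/2^n
|error| ≤ (8 - 2)/2^22 = 6/2^22
|error| ≤ 0.0000014305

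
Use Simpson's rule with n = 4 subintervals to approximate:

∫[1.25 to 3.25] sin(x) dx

f(x) = sin(x)
a = 1.25, b = 3.25, n = 4
h = (b - a)/n = 0.500000

Simpson's rule: (h/3)[f(x₀) + 4f(x₁) + 2f(x₂) + ... + f(xₙ)]

x_0 = 1.2500, f(x_0) = 0.948985, coefficient = 1
x_1 = 1.7500, f(x_1) = 0.983986, coefficient = 4
x_2 = 2.2500, f(x_2) = 0.778073, coefficient = 2
x_3 = 2.7500, f(x_3) = 0.381661, coefficient = 4
x_4 = 3.2500, f(x_4) = -0.108195, coefficient = 1

I ≈ (0.500000/3) × 7.859524 = 1.309921
Exact value: 1.309452
Error: 0.000469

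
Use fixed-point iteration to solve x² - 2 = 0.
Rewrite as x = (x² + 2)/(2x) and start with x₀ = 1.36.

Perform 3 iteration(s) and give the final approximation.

Equation: x² - 2 = 0
Fixed-point form: x = (x² + 2)/(2x)
x₀ = 1.36

x_1 = g(1.360000) = 1.415294
x_2 = g(1.415294) = 1.414214
x_3 = g(1.414214) = 1.414214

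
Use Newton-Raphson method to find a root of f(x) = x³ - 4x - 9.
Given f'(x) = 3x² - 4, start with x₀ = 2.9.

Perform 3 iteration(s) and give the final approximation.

f(x) = x³ - 4x - 9
f'(x) = 3x² - 4
x₀ = 2.9

Newton-Raphson formula: x_{n+1} = x_n - f(x_n)/f'(x_n)

Iteration 1:
  f(2.900000) = 3.789000
  f'(2.900000) = 21.230000
  x_1 = 2.900000 - 3.789000/21.230000 = 2.721526
Iteration 2:
  f(2.721526) = 0.271435
  f'(2.721526) = 18.220114
  x_2 = 2.721526 - 0.271435/18.220114 = 2.706629
Iteration 3:
  f(2.706629) = 0.001809
  f'(2.706629) = 17.977515
  x_3 = 2.706629 - 0.001809/17.977515 = 2.706528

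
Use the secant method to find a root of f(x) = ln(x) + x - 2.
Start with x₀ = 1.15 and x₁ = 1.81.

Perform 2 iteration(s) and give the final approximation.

f(x) = ln(x) + x - 2
x₀ = 1.15, x₁ = 1.81

Secant formula: x_{n+1} = x_n - f(x_n)(x_n - x_{n-1})/(f(x_n) - f(x_{n-1}))

Iteration 1:
  f(1.150000) = -0.710238
  f(1.810000) = 0.403327
  x_2 = 1.810000 - 0.403327×(1.810000 - 1.150000)/(0.403327 - (-0.710238))
       = 1.570952
Iteration 2:
  f(1.810000) = 0.403327
  f(1.570952) = 0.022633
  x_3 = 1.570952 - 0.022633×(1.570952 - 1.810000)/(0.022633 - 0.403327)
       = 1.556740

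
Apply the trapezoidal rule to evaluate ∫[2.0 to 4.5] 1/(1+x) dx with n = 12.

f(x) = 1/(1+x)
a = 2.0, b = 4.5, n = 12
h = (b - a)/n = 0.208333

Trapezoidal rule: (h/2)[f(x₀) + 2f(x₁) + 2f(x₂) + ... + f(xₙ)]

x_0 = 2.0000, f(x_0) = 0.333333, coefficient = 1
x_1 = 2.2083, f(x_1) = 0.311688, coefficient = 2
x_2 = 2.4167, f(x_2) = 0.292683, coefficient = 2
x_3 = 2.6250, f(x_3) = 0.275862, coefficient = 2
x_4 = 2.8333, f(x_4) = 0.260870, coefficient = 2
x_5 = 3.0417, f(x_5) = 0.247423, coefficient = 2
x_6 = 3.2500, f(x_6) = 0.235294, coefficient = 2
x_7 = 3.4583, f(x_7) = 0.224299, coefficient = 2
x_8 = 3.6667, f(x_8) = 0.214286, coefficient = 2
x_9 = 3.8750, f(x_9) = 0.205128, coefficient = 2
x_10 = 4.0833, f(x_10) = 0.196721, coefficient = 2
x_11 = 4.2917, f(x_11) = 0.188976, coefficient = 2
x_12 = 4.5000, f(x_12) = 0.181818, coefficient = 1

I ≈ (0.208333/2) × 5.821612 = 0.606418
Exact value: 0.606136
Error: 0.000282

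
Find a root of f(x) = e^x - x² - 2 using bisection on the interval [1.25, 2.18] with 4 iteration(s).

f(x) = e^x - x² - 2
Initial interval: [1.25, 2.18]

Iteration 1:
  c_1 = (1.250000 + 2.180000)/2 = 1.715000
  f(c_1) = f(1.715000) = 0.615451
  f(a) × f(c) < 0, new interval: [1.250000, 1.715000]
Iteration 2:
  c_2 = (1.250000 + 1.715000)/2 = 1.482500
  f(c_2) = f(1.482500) = 0.206136
  f(a) × f(c) < 0, new interval: [1.250000, 1.482500]
Iteration 3:
  c_3 = (1.250000 + 1.482500)/2 = 1.366250
  f(c_3) = f(1.366250) = 0.053982
  f(a) × f(c) < 0, new interval: [1.250000, 1.366250]
Iteration 4:
  c_4 = (1.250000 + 1.366250)/2 = 1.308125
  f(c_4) = f(1.308125) = -0.011960
  f(a) × f(c) ≥ 0, new interval: [1.308125, 1.366250]

After 4 iteration(s), the approximation is c_4 = 1.308125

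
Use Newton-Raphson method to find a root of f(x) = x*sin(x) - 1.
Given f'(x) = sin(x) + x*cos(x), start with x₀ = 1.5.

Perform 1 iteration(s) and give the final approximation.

f(x) = x*sin(x) - 1
f'(x) = sin(x) + x*cos(x)
x₀ = 1.5

Newton-Raphson formula: x_{n+1} = x_n - f(x_n)/f'(x_n)

Iteration 1:
  f(1.500000) = 0.496242
  f'(1.500000) = 1.103601
  x_1 = 1.500000 - 0.496242/1.103601 = 1.050342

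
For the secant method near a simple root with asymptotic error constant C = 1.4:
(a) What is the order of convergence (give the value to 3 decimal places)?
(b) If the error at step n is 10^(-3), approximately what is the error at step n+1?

(a) Secant method has superlinear convergence with order φ = (1+√5)/2 ≈ 1.618.
    This means |e_{n+1}| ≈ C|e_n|^1.618.

(b) With |e_n| = 10^(-3) and C = 1.4:
    |e_{n+1}| ≈ 1.4 × (10^(-3))^1.618 = 1.4 × 10^(-4.85)

(a) ≈ 1.618 (golden ratio); (b) |e_{n+1}| ≈ 1.959e-05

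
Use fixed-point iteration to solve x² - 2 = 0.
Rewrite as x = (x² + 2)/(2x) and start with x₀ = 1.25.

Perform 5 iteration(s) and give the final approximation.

Equation: x² - 2 = 0
Fixed-point form: x = (x² + 2)/(2x)
x₀ = 1.25

x_1 = g(1.250000) = 1.425000
x_2 = g(1.425000) = 1.414254
x_3 = g(1.414254) = 1.414214
x_4 = g(1.414214) = 1.414214
x_5 = g(1.414214) = 1.414214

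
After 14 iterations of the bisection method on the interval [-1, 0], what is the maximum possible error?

Bisection error bound: |error| ≤ (b-a)/2^n
|error| ≤ (0 - (-1))/2^14 = 1/2^14
|error| ≤ 0.0000610352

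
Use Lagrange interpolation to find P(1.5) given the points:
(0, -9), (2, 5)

Lagrange interpolation formula:
P(x) = Σ yᵢ × Lᵢ(x)
where Lᵢ(x) = Π_{j≠i} (x - xⱼ)/(xᵢ - xⱼ)

L_0(1.5) = (1.5 - 2)/(0 - 2) = 0.250000
L_1(1.5) = (1.5 - 0)/(2 - 0) = 0.750000

P(1.5) = (-9)×L_0(1.5) + 5×L_1(1.5)
P(1.5) = 1.500000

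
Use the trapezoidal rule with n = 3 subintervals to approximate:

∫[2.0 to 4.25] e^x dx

f(x) = e^x
a = 2.0, b = 4.25, n = 3
h = (b - a)/n = 0.750000

Trapezoidal rule: (h/2)[f(x₀) + 2f(x₁) + 2f(x₂) + ... + f(xₙ)]

x_0 = 2.0000, f(x_0) = 7.389056, coefficient = 1
x_1 = 2.7500, f(x_1) = 15.642632, coefficient = 2
x_2 = 3.5000, f(x_2) = 33.115452, coefficient = 2
x_3 = 4.2500, f(x_3) = 70.105412, coefficient = 1

I ≈ (0.750000/2) × 175.010636 = 65.628989
Exact value: 62.716356
Error: 2.912632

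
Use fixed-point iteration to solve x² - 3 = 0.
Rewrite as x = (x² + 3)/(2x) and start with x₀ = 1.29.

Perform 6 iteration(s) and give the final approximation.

Equation: x² - 3 = 0
Fixed-point form: x = (x² + 3)/(2x)
x₀ = 1.29

x_1 = g(1.290000) = 1.807791
x_2 = g(1.807791) = 1.733637
x_3 = g(1.733637) = 1.732052
x_4 = g(1.732052) = 1.732051
x_5 = g(1.732051) = 1.732051
x_6 = g(1.732051) = 1.732051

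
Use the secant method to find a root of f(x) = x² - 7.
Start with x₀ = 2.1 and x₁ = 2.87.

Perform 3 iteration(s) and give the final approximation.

f(x) = x² - 7
x₀ = 2.1, x₁ = 2.87

Secant formula: x_{n+1} = x_n - f(x_n)(x_n - x_{n-1})/(f(x_n) - f(x_{n-1}))

Iteration 1:
  f(2.100000) = -2.590000
  f(2.870000) = 1.236900
  x_2 = 2.870000 - 1.236900×(2.870000 - 2.100000)/(1.236900 - (-2.590000))
       = 2.621127
Iteration 2:
  f(2.870000) = 1.236900
  f(2.621127) = -0.129695
  x_3 = 2.621127 - (-0.129695)×(2.621127 - 2.870000)/(-0.129695 - 1.236900)
       = 2.644746
Iteration 3:
  f(2.621127) = -0.129695
  f(2.644746) = -0.005320
  x_4 = 2.644746 - (-0.005320)×(2.644746 - 2.621127)/(-0.005320 - (-0.129695))
       = 2.645756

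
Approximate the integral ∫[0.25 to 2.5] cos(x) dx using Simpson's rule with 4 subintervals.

f(x) = cos(x)
a = 0.25, b = 2.5, n = 4
h = (b - a)/n = 0.562500

Simpson's rule: (h/3)[f(x₀) + 4f(x₁) + 2f(x₂) + ... + f(xₙ)]

x_0 = 0.2500, f(x_0) = 0.968912, coefficient = 1
x_1 = 0.8125, f(x_1) = 0.687686, coefficient = 4
x_2 = 1.3750, f(x_2) = 0.194548, coefficient = 2
x_3 = 1.9375, f(x_3) = -0.358540, coefficient = 4
x_4 = 2.5000, f(x_4) = -0.801144, coefficient = 1

I ≈ (0.562500/3) × 1.873446 = 0.351271
Exact value: 0.351068
Error: 0.000203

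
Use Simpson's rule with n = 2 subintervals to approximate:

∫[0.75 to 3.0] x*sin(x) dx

f(x) = x*sin(x)
a = 0.75, b = 3.0, n = 2
h = (b - a)/n = 1.125000

Simpson's rule: (h/3)[f(x₀) + 4f(x₁) + 2f(x₂) + ... + f(xₙ)]

x_0 = 0.7500, f(x_0) = 0.511229, coefficient = 1
x_1 = 1.8750, f(x_1) = 1.788911, coefficient = 4
x_2 = 3.0000, f(x_2) = 0.423360, coefficient = 1

I ≈ (1.125000/3) × 8.090232 = 3.033837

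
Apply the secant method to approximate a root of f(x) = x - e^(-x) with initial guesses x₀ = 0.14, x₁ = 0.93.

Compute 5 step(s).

f(x) = x - e^(-x)
x₀ = 0.14, x₁ = 0.93

Secant formula: x_{n+1} = x_n - f(x_n)(x_n - x_{n-1})/(f(x_n) - f(x_{n-1}))

Iteration 1:
  f(0.140000) = -0.729358
  f(0.930000) = 0.535446
  x_2 = 0.930000 - 0.535446×(0.930000 - 0.140000)/(0.535446 - (-0.729358))
       = 0.595559
Iteration 2:
  f(0.930000) = 0.535446
  f(0.595559) = 0.044305
  x_3 = 0.595559 - 0.044305×(0.595559 - 0.930000)/(0.044305 - 0.535446)
       = 0.565390
Iteration 3:
  f(0.595559) = 0.044305
  f(0.565390) = -0.002749
  x_4 = 0.565390 - (-0.002749)×(0.565390 - 0.595559)/(-0.002749 - 0.044305)
       = 0.567152
Iteration 4:
  f(0.565390) = -0.002749
  f(0.567152) = 0.000014
  x_5 = 0.567152 - 0.000014×(0.567152 - 0.565390)/(0.000014 - (-0.002749))
       = 0.567143
Iteration 5:
  f(0.567152) = 0.000014
  f(0.567143) = 0.000000
  x_6 = 0.567143 - 0.000000×(0.567143 - 0.567152)/(0.000000 - 0.000014)
       = 0.567143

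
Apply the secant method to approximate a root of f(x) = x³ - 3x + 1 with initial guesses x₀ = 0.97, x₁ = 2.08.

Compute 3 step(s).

f(x) = x³ - 3x + 1
x₀ = 0.97, x₁ = 2.08

Secant formula: x_{n+1} = x_n - f(x_n)(x_n - x_{n-1})/(f(x_n) - f(x_{n-1}))

Iteration 1:
  f(0.970000) = -0.997327
  f(2.080000) = 3.758912
  x_2 = 2.080000 - 3.758912×(2.080000 - 0.970000)/(3.758912 - (-0.997327))
       = 1.202754
Iteration 2:
  f(2.080000) = 3.758912
  f(1.202754) = -0.868338
  x_3 = 1.202754 - (-0.868338)×(1.202754 - 2.080000)/(-0.868338 - 3.758912)
       = 1.367376
Iteration 3:
  f(1.202754) = -0.868338
  f(1.367376) = -0.545523
  x_4 = 1.367376 - (-0.545523)×(1.367376 - 1.202754)/(-0.545523 - (-0.868338))
       = 1.645569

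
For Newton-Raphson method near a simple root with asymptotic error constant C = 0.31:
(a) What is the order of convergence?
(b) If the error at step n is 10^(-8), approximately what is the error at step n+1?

(a) Newton-Raphson has quadratic (order 2) convergence near simple roots.
    This means |e_{n+1}| ≈ C|e_n|².

(b) With |e_n| = 10^(-8) and C = 0.31:
    |e_{n+1}| ≈ 0.31 × (10^(-8))² = 0.31 × 10^(-16)

(a) 2 (quadratic); (b) |e_{n+1}| ≈ 3.100e-17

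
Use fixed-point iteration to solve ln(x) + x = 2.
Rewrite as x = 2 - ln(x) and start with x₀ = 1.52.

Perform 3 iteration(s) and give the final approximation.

Equation: ln(x) + x = 2
Fixed-point form: x = 2 - ln(x)
x₀ = 1.52

x_1 = g(1.520000) = 1.581290
x_2 = g(1.581290) = 1.541759
x_3 = g(1.541759) = 1.567076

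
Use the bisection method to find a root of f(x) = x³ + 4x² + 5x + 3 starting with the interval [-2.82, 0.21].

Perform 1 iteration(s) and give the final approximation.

f(x) = x³ + 4x² + 5x + 3
Initial interval: [-2.82, 0.21]

Iteration 1:
  c_1 = (-2.820000 + 0.210000)/2 = -1.305000
  f(c_1) = f(-1.305000) = 1.064652
  f(a) × f(c) < 0, new interval: [-2.820000, -1.305000]

After 1 iteration(s), the approximation is c_1 = -1.305000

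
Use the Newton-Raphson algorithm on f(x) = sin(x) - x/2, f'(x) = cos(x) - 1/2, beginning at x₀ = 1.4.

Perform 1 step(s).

f(x) = sin(x) - x/2
f'(x) = cos(x) - 1/2
x₀ = 1.4

Newton-Raphson formula: x_{n+1} = x_n - f(x_n)/f'(x_n)

Iteration 1:
  f(1.400000) = 0.285450
  f'(1.400000) = -0.330033
  x_1 = 1.400000 - 0.285450/(-0.330033) = 2.264913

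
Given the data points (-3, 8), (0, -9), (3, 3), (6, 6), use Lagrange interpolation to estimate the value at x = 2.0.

Lagrange interpolation formula:
P(x) = Σ yᵢ × Lᵢ(x)
where Lᵢ(x) = Π_{j≠i} (x - xⱼ)/(xᵢ - xⱼ)

L_0(2.0) = (2.0 - 0)/(-3 - 0) × (2.0 - 3)/(-3 - 3) × (2.0 - 6)/(-3 - 6) = -0.049383
L_1(2.0) = (2.0 - (-3))/(0 - (-3)) × (2.0 - 3)/(0 - 3) × (2.0 - 6)/(0 - 6) = 0.370370
L_2(2.0) = (2.0 - (-3))/(3 - (-3)) × (2.0 - 0)/(3 - 0) × (2.0 - 6)/(3 - 6) = 0.740741
L_3(2.0) = (2.0 - (-3))/(6 - (-3)) × (2.0 - 0)/(6 - 0) × (2.0 - 3)/(6 - 3) = -0.061728

P(2.0) = 8×L_0(2.0) + (-9)×L_1(2.0) + 3×L_2(2.0) + 6×L_3(2.0)
P(2.0) = -1.876543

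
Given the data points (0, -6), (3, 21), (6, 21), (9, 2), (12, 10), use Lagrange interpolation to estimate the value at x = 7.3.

Lagrange interpolation formula:
P(x) = Σ yᵢ × Lᵢ(x)
where Lᵢ(x) = Π_{j≠i} (x - xⱼ)/(xᵢ - xⱼ)

L_0(7.3) = (7.3 - 3)/(0 - 3) × (7.3 - 6)/(0 - 6) × (7.3 - 9)/(0 - 9) × (7.3 - 12)/(0 - 12) = 0.022975
L_1(7.3) = (7.3 - 0)/(3 - 0) × (7.3 - 6)/(3 - 6) × (7.3 - 9)/(3 - 9) × (7.3 - 12)/(3 - 12) = -0.156019
L_2(7.3) = (7.3 - 0)/(6 - 0) × (7.3 - 3)/(6 - 3) × (7.3 - 9)/(6 - 9) × (7.3 - 12)/(6 - 12) = 0.774093
L_3(7.3) = (7.3 - 0)/(9 - 0) × (7.3 - 3)/(9 - 3) × (7.3 - 6)/(9 - 6) × (7.3 - 12)/(9 - 12) = 0.394636
L_4(7.3) = (7.3 - 0)/(12 - 0) × (7.3 - 3)/(12 - 3) × (7.3 - 6)/(12 - 6) × (7.3 - 9)/(12 - 9) = -0.035685

P(7.3) = (-6)×L_0(7.3) + 21×L_1(7.3) + 21×L_2(7.3) + 2×L_3(7.3) + 10×L_4(7.3)
P(7.3) = 13.274125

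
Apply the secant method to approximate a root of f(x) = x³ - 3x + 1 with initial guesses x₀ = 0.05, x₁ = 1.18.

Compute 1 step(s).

f(x) = x³ - 3x + 1
x₀ = 0.05, x₁ = 1.18

Secant formula: x_{n+1} = x_n - f(x_n)(x_n - x_{n-1})/(f(x_n) - f(x_{n-1}))

Iteration 1:
  f(0.050000) = 0.850125
  f(1.180000) = -0.896968
  x_2 = 1.180000 - (-0.896968)×(1.180000 - 0.050000)/(-0.896968 - 0.850125)
       = 0.599851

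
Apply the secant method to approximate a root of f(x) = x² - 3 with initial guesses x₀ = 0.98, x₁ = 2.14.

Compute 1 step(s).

f(x) = x² - 3
x₀ = 0.98, x₁ = 2.14

Secant formula: x_{n+1} = x_n - f(x_n)(x_n - x_{n-1})/(f(x_n) - f(x_{n-1}))

Iteration 1:
  f(0.980000) = -2.039600
  f(2.140000) = 1.579600
  x_2 = 2.140000 - 1.579600×(2.140000 - 0.980000)/(1.579600 - (-2.039600))
       = 1.633718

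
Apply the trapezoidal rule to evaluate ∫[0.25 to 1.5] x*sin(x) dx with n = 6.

f(x) = x*sin(x)
a = 0.25, b = 1.5, n = 6
h = (b - a)/n = 0.208333

Trapezoidal rule: (h/2)[f(x₀) + 2f(x₁) + 2f(x₂) + ... + f(xₙ)]

x_0 = 0.2500, f(x_0) = 0.061851, coefficient = 1
x_1 = 0.4583, f(x_1) = 0.202791, coefficient = 2
x_2 = 0.6667, f(x_2) = 0.412247, coefficient = 2
x_3 = 0.8750, f(x_3) = 0.671601, coefficient = 2
x_4 = 1.0833, f(x_4) = 0.957151, coefficient = 2
x_5 = 1.2917, f(x_5) = 1.241673, coefficient = 2
x_6 = 1.5000, f(x_6) = 1.496242, coefficient = 1

I ≈ (0.208333/2) × 8.529020 = 0.888440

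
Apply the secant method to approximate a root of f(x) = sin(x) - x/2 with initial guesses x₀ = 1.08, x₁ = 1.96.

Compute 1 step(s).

f(x) = sin(x) - x/2
x₀ = 1.08, x₁ = 1.96

Secant formula: x_{n+1} = x_n - f(x_n)(x_n - x_{n-1})/(f(x_n) - f(x_{n-1}))

Iteration 1:
  f(1.080000) = 0.341958
  f(1.960000) = -0.054788
  x_2 = 1.960000 - (-0.054788)×(1.960000 - 1.080000)/(-0.054788 - 0.341958)
       = 1.838477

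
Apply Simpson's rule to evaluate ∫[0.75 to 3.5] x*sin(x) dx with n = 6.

f(x) = x*sin(x)
a = 0.75, b = 3.5, n = 6
h = (b - a)/n = 0.458333

Simpson's rule: (h/3)[f(x₀) + 4f(x₁) + 2f(x₂) + ... + f(xₙ)]

x_0 = 0.7500, f(x_0) = 0.511229, coefficient = 1
x_1 = 1.2083, f(x_1) = 1.129823, coefficient = 4
x_2 = 1.6667, f(x_2) = 1.659013, coefficient = 2
x_3 = 2.1250, f(x_3) = 1.806930, coefficient = 4
x_4 = 2.5833, f(x_4) = 1.368419, coefficient = 2
x_5 = 3.0417, f(x_5) = 0.303436, coefficient = 4
x_6 = 3.5000, f(x_6) = -1.227741, coefficient = 1

I ≈ (0.458333/3) × 18.299108 = 2.795697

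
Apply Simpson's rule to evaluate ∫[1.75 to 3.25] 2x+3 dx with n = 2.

f(x) = 2x+3
a = 1.75, b = 3.25, n = 2
h = (b - a)/n = 0.750000

Simpson's rule: (h/3)[f(x₀) + 4f(x₁) + 2f(x₂) + ... + f(xₙ)]

x_0 = 1.7500, f(x_0) = 6.500000, coefficient = 1
x_1 = 2.5000, f(x_1) = 8.000000, coefficient = 4
x_2 = 3.2500, f(x_2) = 9.500000, coefficient = 1

I ≈ (0.750000/3) × 48.000000 = 12.000000
Exact value: 12.000000
Error: 0.000000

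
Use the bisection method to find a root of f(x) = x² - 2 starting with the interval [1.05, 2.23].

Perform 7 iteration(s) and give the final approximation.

f(x) = x² - 2
Initial interval: [1.05, 2.23]

Iteration 1:
  c_1 = (1.050000 + 2.230000)/2 = 1.640000
  f(c_1) = f(1.640000) = 0.689600
  f(a) × f(c) < 0, new interval: [1.050000, 1.640000]
Iteration 2:
  c_2 = (1.050000 + 1.640000)/2 = 1.345000
  f(c_2) = f(1.345000) = -0.190975
  f(a) × f(c) ≥ 0, new interval: [1.345000, 1.640000]
Iteration 3:
  c_3 = (1.345000 + 1.640000)/2 = 1.492500
  f(c_3) = f(1.492500) = 0.227556
  f(a) × f(c) < 0, new interval: [1.345000, 1.492500]
Iteration 4:
  c_4 = (1.345000 + 1.492500)/2 = 1.418750
  f(c_4) = f(1.418750) = 0.012852
  f(a) × f(c) < 0, new interval: [1.345000, 1.418750]
Iteration 5:
  c_5 = (1.345000 + 1.418750)/2 = 1.381875
  f(c_5) = f(1.381875) = -0.090421
  f(a) × f(c) ≥ 0, new interval: [1.381875, 1.418750]
Iteration 6:
  c_6 = (1.381875 + 1.418750)/2 = 1.400313
  f(c_6) = f(1.400313) = -0.039125
  f(a) × f(c) ≥ 0, new interval: [1.400313, 1.418750]
Iteration 7:
  c_7 = (1.400313 + 1.418750)/2 = 1.409531
  f(c_7) = f(1.409531) = -0.013222
  f(a) × f(c) ≥ 0, new interval: [1.409531, 1.418750]

After 7 iteration(s), the approximation is c_7 = 1.409531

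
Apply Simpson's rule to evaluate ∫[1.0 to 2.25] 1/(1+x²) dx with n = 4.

f(x) = 1/(1+x²)
a = 1.0, b = 2.25, n = 4
h = (b - a)/n = 0.312500

Simpson's rule: (h/3)[f(x₀) + 4f(x₁) + 2f(x₂) + ... + f(xₙ)]

x_0 = 1.0000, f(x_0) = 0.500000, coefficient = 1
x_1 = 1.3125, f(x_1) = 0.367288, coefficient = 4
x_2 = 1.6250, f(x_2) = 0.274678, coefficient = 2
x_3 = 1.9375, f(x_3) = 0.210353, coefficient = 4
x_4 = 2.2500, f(x_4) = 0.164948, coefficient = 1

I ≈ (0.312500/3) × 3.524872 = 0.367174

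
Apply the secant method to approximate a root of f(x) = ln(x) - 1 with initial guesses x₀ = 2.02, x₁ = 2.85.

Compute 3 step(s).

f(x) = ln(x) - 1
x₀ = 2.02, x₁ = 2.85

Secant formula: x_{n+1} = x_n - f(x_n)(x_n - x_{n-1})/(f(x_n) - f(x_{n-1}))

Iteration 1:
  f(2.020000) = -0.296902
  f(2.850000) = 0.047319
  x_2 = 2.850000 - 0.047319×(2.850000 - 2.020000)/(0.047319 - (-0.296902))
       = 2.735903
Iteration 2:
  f(2.850000) = 0.047319
  f(2.735903) = 0.006461
  x_3 = 2.735903 - 0.006461×(2.735903 - 2.850000)/(0.006461 - 0.047319)
       = 2.717859
Iteration 3:
  f(2.735903) = 0.006461
  f(2.717859) = -0.000156
  x_4 = 2.717859 - (-0.000156)×(2.717859 - 2.735903)/(-0.000156 - 0.006461)
       = 2.718283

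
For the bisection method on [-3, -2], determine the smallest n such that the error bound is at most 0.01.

We need (b-a)/2^n ≤ 0.01
(-2 - (-3))/2^n ≤ 0.01
1/2^n ≤ 0.01
2^n ≥ 100
n ≥ log₂(100) = 6.64
n ≥ 7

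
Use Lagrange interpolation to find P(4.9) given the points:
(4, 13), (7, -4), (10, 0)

Lagrange interpolation formula:
P(x) = Σ yᵢ × Lᵢ(x)
where Lᵢ(x) = Π_{j≠i} (x - xⱼ)/(xᵢ - xⱼ)

L_0(4.9) = (4.9 - 7)/(4 - 7) × (4.9 - 10)/(4 - 10) = 0.595000
L_1(4.9) = (4.9 - 4)/(7 - 4) × (4.9 - 10)/(7 - 10) = 0.510000
L_2(4.9) = (4.9 - 4)/(10 - 4) × (4.9 - 7)/(10 - 7) = -0.105000

P(4.9) = 13×L_0(4.9) + (-4)×L_1(4.9) + 0×L_2(4.9)
P(4.9) = 5.695000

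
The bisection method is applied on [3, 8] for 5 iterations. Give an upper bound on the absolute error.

Bisection error bound: |error| ≤ (b-a)/2^n
|error| ≤ (8 - 3)/2^5 = 5/2^5
|error| ≤ 0.1562500000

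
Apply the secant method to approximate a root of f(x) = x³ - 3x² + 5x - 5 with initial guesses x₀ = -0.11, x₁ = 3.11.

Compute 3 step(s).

f(x) = x³ - 3x² + 5x - 5
x₀ = -0.11, x₁ = 3.11

Secant formula: x_{n+1} = x_n - f(x_n)(x_n - x_{n-1})/(f(x_n) - f(x_{n-1}))

Iteration 1:
  f(-0.110000) = -5.587631
  f(3.110000) = 11.613931
  x_2 = 3.110000 - 11.613931×(3.110000 - (-0.110000))/(11.613931 - (-5.587631))
       = 0.935962
Iteration 2:
  f(3.110000) = 11.613931
  f(0.935962) = -2.128340
  x_3 = 0.935962 - (-2.128340)×(0.935962 - 3.110000)/(-2.128340 - 11.613931)
       = 1.272667
Iteration 3:
  f(0.935962) = -2.128340
  f(1.272667) = -1.434395
  x_4 = 1.272667 - (-1.434395)×(1.272667 - 0.935962)/(-1.434395 - (-2.128340))
       = 1.968641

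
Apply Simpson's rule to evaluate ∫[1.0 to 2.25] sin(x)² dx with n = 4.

f(x) = sin(x)²
a = 1.0, b = 2.25, n = 4
h = (b - a)/n = 0.312500

Simpson's rule: (h/3)[f(x₀) + 4f(x₁) + 2f(x₂) + ... + f(xₙ)]

x_0 = 1.0000, f(x_0) = 0.708073, coefficient = 1
x_1 = 1.3125, f(x_1) = 0.934754, coefficient = 4
x_2 = 1.6250, f(x_2) = 0.997065, coefficient = 2
x_3 = 1.9375, f(x_3) = 0.871449, coefficient = 4
x_4 = 2.2500, f(x_4) = 0.605398, coefficient = 1

I ≈ (0.312500/3) × 10.532411 = 1.097126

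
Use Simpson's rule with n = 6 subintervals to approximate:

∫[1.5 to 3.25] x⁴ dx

f(x) = x⁴
a = 1.5, b = 3.25, n = 6
h = (b - a)/n = 0.291667

Simpson's rule: (h/3)[f(x₀) + 4f(x₁) + 2f(x₂) + ... + f(xₙ)]

x_0 = 1.5000, f(x_0) = 5.062500, coefficient = 1
x_1 = 1.7917, f(x_1) = 10.304546, coefficient = 4
x_2 = 2.0833, f(x_2) = 18.838011, coefficient = 2
x_3 = 2.3750, f(x_3) = 31.816650, coefficient = 4
x_4 = 2.6667, f(x_4) = 50.567901, coefficient = 2
x_5 = 2.9583, f(x_5) = 76.592885, coefficient = 4
x_6 = 3.2500, f(x_6) = 111.566406, coefficient = 1

I ≈ (0.291667/3) × 730.297056 = 71.001103
Exact value: 70.999414
Error: 0.001689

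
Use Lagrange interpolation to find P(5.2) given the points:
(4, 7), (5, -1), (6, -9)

Lagrange interpolation formula:
P(x) = Σ yᵢ × Lᵢ(x)
where Lᵢ(x) = Π_{j≠i} (x - xⱼ)/(xᵢ - xⱼ)

L_0(5.2) = (5.2 - 5)/(4 - 5) × (5.2 - 6)/(4 - 6) = -0.080000
L_1(5.2) = (5.2 - 4)/(5 - 4) × (5.2 - 6)/(5 - 6) = 0.960000
L_2(5.2) = (5.2 - 4)/(6 - 4) × (5.2 - 5)/(6 - 5) = 0.120000

P(5.2) = 7×L_0(5.2) + (-1)×L_1(5.2) + (-9)×L_2(5.2)
P(5.2) = -2.600000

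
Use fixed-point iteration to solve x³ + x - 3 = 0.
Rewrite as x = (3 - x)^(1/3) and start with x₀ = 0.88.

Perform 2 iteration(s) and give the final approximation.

Equation: x³ + x - 3 = 0
Fixed-point form: x = (3 - x)^(1/3)
x₀ = 0.88

x_1 = g(0.880000) = 1.284632
x_2 = g(1.284632) = 1.197069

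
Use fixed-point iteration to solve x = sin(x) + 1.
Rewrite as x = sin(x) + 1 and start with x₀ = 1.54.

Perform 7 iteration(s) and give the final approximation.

Equation: x = sin(x) + 1
Fixed-point form: x = sin(x) + 1
x₀ = 1.54

x_1 = g(1.540000) = 1.999526
x_2 = g(1.999526) = 1.909495
x_3 = g(1.909495) = 1.943188
x_4 = g(1.943188) = 1.931460
x_5 = g(1.931460) = 1.935663
x_6 = g(1.935663) = 1.934171
x_7 = g(1.934171) = 1.934703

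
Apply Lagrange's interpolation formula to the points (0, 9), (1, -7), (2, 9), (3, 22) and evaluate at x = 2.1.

Lagrange interpolation formula:
P(x) = Σ yᵢ × Lᵢ(x)
where Lᵢ(x) = Π_{j≠i} (x - xⱼ)/(xᵢ - xⱼ)

L_0(2.1) = (2.1 - 1)/(0 - 1) × (2.1 - 2)/(0 - 2) × (2.1 - 3)/(0 - 3) = 0.016500
L_1(2.1) = (2.1 - 0)/(1 - 0) × (2.1 - 2)/(1 - 2) × (2.1 - 3)/(1 - 3) = -0.094500
L_2(2.1) = (2.1 - 0)/(2 - 0) × (2.1 - 1)/(2 - 1) × (2.1 - 3)/(2 - 3) = 1.039500
L_3(2.1) = (2.1 - 0)/(3 - 0) × (2.1 - 1)/(3 - 1) × (2.1 - 2)/(3 - 2) = 0.038500

P(2.1) = 9×L_0(2.1) + (-7)×L_1(2.1) + 9×L_2(2.1) + 22×L_3(2.1)
P(2.1) = 11.012500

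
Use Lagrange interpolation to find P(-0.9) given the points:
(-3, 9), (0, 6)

Lagrange interpolation formula:
P(x) = Σ yᵢ × Lᵢ(x)
where Lᵢ(x) = Π_{j≠i} (x - xⱼ)/(xᵢ - xⱼ)

L_0(-0.9) = (-0.9 - 0)/(-3 - 0) = 0.300000
L_1(-0.9) = (-0.9 - (-3))/(0 - (-3)) = 0.700000

P(-0.9) = 9×L_0(-0.9) + 6×L_1(-0.9)
P(-0.9) = 6.900000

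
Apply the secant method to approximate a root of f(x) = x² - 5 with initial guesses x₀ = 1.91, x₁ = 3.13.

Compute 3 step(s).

f(x) = x² - 5
x₀ = 1.91, x₁ = 3.13

Secant formula: x_{n+1} = x_n - f(x_n)(x_n - x_{n-1})/(f(x_n) - f(x_{n-1}))

Iteration 1:
  f(1.910000) = -1.351900
  f(3.130000) = 4.796900
  x_2 = 3.130000 - 4.796900×(3.130000 - 1.910000)/(4.796900 - (-1.351900))
       = 2.178234
Iteration 2:
  f(3.130000) = 4.796900
  f(2.178234) = -0.255296
  x_3 = 2.178234 - (-0.255296)×(2.178234 - 3.130000)/(-0.255296 - 4.796900)
       = 2.226328
Iteration 3:
  f(2.178234) = -0.255296
  f(2.226328) = -0.043461
  x_4 = 2.226328 - (-0.043461)×(2.226328 - 2.178234)/(-0.043461 - (-0.255296))
       = 2.236196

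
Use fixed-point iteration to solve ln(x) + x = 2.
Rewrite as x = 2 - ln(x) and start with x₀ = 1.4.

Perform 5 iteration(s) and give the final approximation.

Equation: ln(x) + x = 2
Fixed-point form: x = 2 - ln(x)
x₀ = 1.4

x_1 = g(1.400000) = 1.663528
x_2 = g(1.663528) = 1.491059
x_3 = g(1.491059) = 1.600513
x_4 = g(1.600513) = 1.529676
x_5 = g(1.529676) = 1.574944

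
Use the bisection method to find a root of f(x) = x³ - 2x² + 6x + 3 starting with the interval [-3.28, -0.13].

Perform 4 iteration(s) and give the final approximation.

f(x) = x³ - 2x² + 6x + 3
Initial interval: [-3.28, -0.13]

Iteration 1:
  c_1 = (-3.280000 + (-0.130000))/2 = -1.705000
  f(c_1) = f(-1.705000) = -18.000528
  f(a) × f(c) ≥ 0, new interval: [-1.705000, -0.130000]
Iteration 2:
  c_2 = (-1.705000 + (-0.130000))/2 = -0.917500
  f(c_2) = f(-0.917500) = -4.960970
  f(a) × f(c) ≥ 0, new interval: [-0.917500, -0.130000]
Iteration 3:
  c_3 = (-0.917500 + (-0.130000))/2 = -0.523750
  f(c_3) = f(-0.523750) = -0.834800
  f(a) × f(c) ≥ 0, new interval: [-0.523750, -0.130000]
Iteration 4:
  c_4 = (-0.523750 + (-0.130000))/2 = -0.326875
  f(c_4) = f(-0.326875) = 0.790130
  f(a) × f(c) < 0, new interval: [-0.523750, -0.326875]

After 4 iteration(s), the approximation is c_4 = -0.326875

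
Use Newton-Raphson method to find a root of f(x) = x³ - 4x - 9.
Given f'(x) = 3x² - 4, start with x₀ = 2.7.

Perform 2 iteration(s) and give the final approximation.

f(x) = x³ - 4x - 9
f'(x) = 3x² - 4
x₀ = 2.7

Newton-Raphson formula: x_{n+1} = x_n - f(x_n)/f'(x_n)

Iteration 1:
  f(2.700000) = -0.117000
  f'(2.700000) = 17.870000
  x_1 = 2.700000 - (-0.117000)/17.870000 = 2.706547
Iteration 2:
  f(2.706547) = 0.000348
  f'(2.706547) = 17.976195
  x_2 = 2.706547 - 0.000348/17.976195 = 2.706528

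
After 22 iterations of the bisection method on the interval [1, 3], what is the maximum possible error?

Bisection error bound: |error| ≤ (b-a)/2^n
|error| ≤ (3 - 1)/2^22 = 2/2^22
|error| ≤ 0.0000004768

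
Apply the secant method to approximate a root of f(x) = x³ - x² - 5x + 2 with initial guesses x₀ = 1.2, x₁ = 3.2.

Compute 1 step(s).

f(x) = x³ - x² - 5x + 2
x₀ = 1.2, x₁ = 3.2

Secant formula: x_{n+1} = x_n - f(x_n)(x_n - x_{n-1})/(f(x_n) - f(x_{n-1}))

Iteration 1:
  f(1.200000) = -3.712000
  f(3.200000) = 8.528000
  x_2 = 3.200000 - 8.528000×(3.200000 - 1.200000)/(8.528000 - (-3.712000))
       = 1.806536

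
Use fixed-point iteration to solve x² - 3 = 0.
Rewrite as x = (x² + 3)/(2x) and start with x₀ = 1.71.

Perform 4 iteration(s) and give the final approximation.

Equation: x² - 3 = 0
Fixed-point form: x = (x² + 3)/(2x)
x₀ = 1.71

x_1 = g(1.710000) = 1.732193
x_2 = g(1.732193) = 1.732051
x_3 = g(1.732051) = 1.732051
x_4 = g(1.732051) = 1.732051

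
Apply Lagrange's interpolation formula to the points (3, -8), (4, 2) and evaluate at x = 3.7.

Lagrange interpolation formula:
P(x) = Σ yᵢ × Lᵢ(x)
where Lᵢ(x) = Π_{j≠i} (x - xⱼ)/(xᵢ - xⱼ)

L_0(3.7) = (3.7 - 4)/(3 - 4) = 0.300000
L_1(3.7) = (3.7 - 3)/(4 - 3) = 0.700000

P(3.7) = (-8)×L_0(3.7) + 2×L_1(3.7)
P(3.7) = -1.000000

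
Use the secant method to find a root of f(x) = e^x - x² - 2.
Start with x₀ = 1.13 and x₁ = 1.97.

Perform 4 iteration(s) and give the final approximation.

f(x) = e^x - x² - 2
x₀ = 1.13, x₁ = 1.97

Secant formula: x_{n+1} = x_n - f(x_n)(x_n - x_{n-1})/(f(x_n) - f(x_{n-1}))

Iteration 1:
  f(1.130000) = -0.181243
  f(1.970000) = 1.289776
  x_2 = 1.970000 - 1.289776×(1.970000 - 1.130000)/(1.289776 - (-0.181243))
       = 1.233496
Iteration 2:
  f(1.970000) = 1.289776
  f(1.233496) = -0.088301
  x_3 = 1.233496 - (-0.088301)×(1.233496 - 1.970000)/(-0.088301 - 1.289776)
       = 1.280688
Iteration 3:
  f(1.233496) = -0.088301
  f(1.280688) = -0.041047
  x_4 = 1.280688 - (-0.041047)×(1.280688 - 1.233496)/(-0.041047 - (-0.088301))
       = 1.321680
Iteration 4:
  f(1.280688) = -0.041047
  f(1.321680) = 0.002878
  x_5 = 1.321680 - 0.002878×(1.321680 - 1.280688)/(0.002878 - (-0.041047))
       = 1.318995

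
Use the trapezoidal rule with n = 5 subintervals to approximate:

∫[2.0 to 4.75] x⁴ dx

f(x) = x⁴
a = 2.0, b = 4.75, n = 5
h = (b - a)/n = 0.550000

Trapezoidal rule: (h/2)[f(x₀) + 2f(x₁) + 2f(x₂) + ... + f(xₙ)]

x_0 = 2.0000, f(x_0) = 16.000000, coefficient = 1
x_1 = 2.5500, f(x_1) = 42.282506, coefficient = 2
x_2 = 3.1000, f(x_2) = 92.352100, coefficient = 2
x_3 = 3.6500, f(x_3) = 177.489006, coefficient = 2
x_4 = 4.2000, f(x_4) = 311.169600, coefficient = 2
x_5 = 4.7500, f(x_5) = 509.066406, coefficient = 1

I ≈ (0.550000/2) × 1771.652831 = 487.204529
Exact value: 477.213086
Error: 9.991443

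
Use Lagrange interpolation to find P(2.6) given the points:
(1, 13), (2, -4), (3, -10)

Lagrange interpolation formula:
P(x) = Σ yᵢ × Lᵢ(x)
where Lᵢ(x) = Π_{j≠i} (x - xⱼ)/(xᵢ - xⱼ)

L_0(2.6) = (2.6 - 2)/(1 - 2) × (2.6 - 3)/(1 - 3) = -0.120000
L_1(2.6) = (2.6 - 1)/(2 - 1) × (2.6 - 3)/(2 - 3) = 0.640000
L_2(2.6) = (2.6 - 1)/(3 - 1) × (2.6 - 2)/(3 - 2) = 0.480000

P(2.6) = 13×L_0(2.6) + (-4)×L_1(2.6) + (-10)×L_2(2.6)
P(2.6) = -8.920000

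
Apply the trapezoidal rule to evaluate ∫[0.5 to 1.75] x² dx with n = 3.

f(x) = x²
a = 0.5, b = 1.75, n = 3
h = (b - a)/n = 0.416667

Trapezoidal rule: (h/2)[f(x₀) + 2f(x₁) + 2f(x₂) + ... + f(xₙ)]

x_0 = 0.5000, f(x_0) = 0.250000, coefficient = 1
x_1 = 0.9167, f(x_1) = 0.840278, coefficient = 2
x_2 = 1.3333, f(x_2) = 1.777778, coefficient = 2
x_3 = 1.7500, f(x_3) = 3.062500, coefficient = 1

I ≈ (0.416667/2) × 8.548611 = 1.780961
Exact value: 1.744792
Error: 0.036169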